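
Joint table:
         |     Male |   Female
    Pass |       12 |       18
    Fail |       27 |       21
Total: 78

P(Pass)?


P(Pass) = (12+18)/78 = 30/78 = 5/13

P(Pass) = 5/13 ≈ 38.46%


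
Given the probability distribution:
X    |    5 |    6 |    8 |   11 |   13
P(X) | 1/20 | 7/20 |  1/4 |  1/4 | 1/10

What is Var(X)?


E[X] = 42/5
E[X²] = 77
Var(X) = E[X²] - (E[X])² = 77 - 1764/25 = 161/25

Var(X) = 161/25 ≈ 6.4400


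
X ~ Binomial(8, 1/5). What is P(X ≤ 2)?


P(X ≤ 2) = Σ P(X=i) for i=0..2
P(X=0) = 65536/390625
P(X=1) = 131072/390625
P(X=2) = 114688/390625
Sum = 311296/390625

P(X ≤ 2) = 311296/390625 ≈ 79.69%


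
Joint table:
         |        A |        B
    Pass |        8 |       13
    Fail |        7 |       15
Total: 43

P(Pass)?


P(Pass) = (8+13)/43 = 21/43

P(Pass) = 21/43 ≈ 48.84%


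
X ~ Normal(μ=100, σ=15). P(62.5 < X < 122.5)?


z₁=(62.5-100)/15=-2.5, z₂=(122.5-100)/15=1.5
P = Φ(1.5) - Φ(-2.5) = 0.933193 - 0.006210 = 0.926983 ≈ 0.9270

P(62.5 < X < 122.5) ≈ 0.9270


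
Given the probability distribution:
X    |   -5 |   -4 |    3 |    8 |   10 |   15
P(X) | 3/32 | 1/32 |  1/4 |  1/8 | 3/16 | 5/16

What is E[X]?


E[X] = Σ x·P(X=x)
= (-5)×(3/32) + (-4)×(1/32) + (3)×(1/4) + (8)×(1/8) + (10)×(3/16) + (15)×(5/16)
= 247/32

E[X] = 247/32


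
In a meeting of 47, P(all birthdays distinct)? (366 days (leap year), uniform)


P(all different) = Π(366-i)/366 for i=0..46
= (366/366)×(365/366)×...×(320/366)
= 0.045628

P ≈ 0.0456 ≈ 4.56%


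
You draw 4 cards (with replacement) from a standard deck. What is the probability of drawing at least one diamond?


P(not a diamond) = 39/52 = 3/4
P(none in 4 draws) = (3/4)^4 = 81/256
P(≥1 diamond) = 1 - 81/256 = 175/256

P = 175/256 ≈ 68.36%


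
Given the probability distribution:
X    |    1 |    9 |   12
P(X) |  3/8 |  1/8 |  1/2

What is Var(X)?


E[X] = 15/2
E[X²] = 165/2
Var(X) = E[X²] - (E[X])² = 165/2 - 225/4 = 105/4

Var(X) = 105/4 ≈ 26.2500


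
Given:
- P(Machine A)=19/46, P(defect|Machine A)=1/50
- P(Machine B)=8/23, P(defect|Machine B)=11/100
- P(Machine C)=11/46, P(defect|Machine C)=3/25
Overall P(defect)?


P(B) = Σ P(B|Aᵢ)×P(Aᵢ)
  1/50×19/46 = 19/2300
  11/100×8/23 = 22/575
  3/25×11/46 = 33/1150
Sum = 173/2300

P(defect) = 173/2300 ≈ 7.52%


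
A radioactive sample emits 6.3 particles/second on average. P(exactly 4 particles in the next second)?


Poisson(λ=6.3): P(X=4) = e^(-λ)×λ^k/k!
= e^(-6.3) × 6.3^4 / 4!
≈ 0.001836304777 × 1575.2961 / 24 ≈ 0.120530

P(X=4) ≈ 0.120530 ≈ 12.05%


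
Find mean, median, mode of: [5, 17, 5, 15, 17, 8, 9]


Sorted: [5, 5, 8, 9, 15, 17, 17]
Mean = 76/7
Median = 9
Freq: {5: 2, 17: 2, 15: 1, 8: 1, 9: 1}
Mode: [5, 17]

Mean=76/7, Median=9, Mode=[5, 17]


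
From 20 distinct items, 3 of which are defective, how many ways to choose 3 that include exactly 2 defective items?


Choose 2 of the 3 defective items and 1 of the other 17 items:
C(3,2)×C(17,1) = 3×17 = 51

51


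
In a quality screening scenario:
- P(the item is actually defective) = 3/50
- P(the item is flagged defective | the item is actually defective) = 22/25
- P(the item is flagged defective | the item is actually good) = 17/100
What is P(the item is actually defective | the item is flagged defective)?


Using Bayes' theorem:
P(A|B) = P(B|A)·P(A) / P(B)

P(the item is flagged defective) = 22/25 × 3/50 + 17/100 × 47/50
= 33/625 + 799/5000 = 1063/5000

P(the item is actually defective|the item is flagged defective) = (33/625) / (1063/5000) = 264/1063

P(the item is actually defective|the item is flagged defective) = 264/1063 ≈ 24.84%


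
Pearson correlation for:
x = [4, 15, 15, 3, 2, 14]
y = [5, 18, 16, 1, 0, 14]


n=6, Σx=53, Σy=54, Σxy=729, Σx²=675, Σy²=802
r = (6×729 - 53×54)/√((6×675 - 53²)(6×802 - 54²))
= 1512/√(1241×1896) = 1512/√2352936 ≈ 1512/1533.9283 ≈ 0.9857

r ≈ 0.9857


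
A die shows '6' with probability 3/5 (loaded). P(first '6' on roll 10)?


Geometric: P(X=10) = (1-p)^(k-1)×p = (2/5)^9×3/5 = 1536/9765625

P(X=10) = 1536/9765625 ≈ 0.02%


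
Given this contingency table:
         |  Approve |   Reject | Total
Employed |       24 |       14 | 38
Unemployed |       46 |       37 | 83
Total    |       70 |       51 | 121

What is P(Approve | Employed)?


P(Approve | Employed) = 24/(24+14) = 24/38 = 12/19

P(Approve|Employed) = 12/19 ≈ 63.16%


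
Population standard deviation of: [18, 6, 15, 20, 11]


Mean = 70/5 = 14
  (18-14)²=16
  (6-14)²=64
  (15-14)²=1
  (20-14)²=36
  (11-14)²=9
Σ(x-μ)² = 126
σ² = 126/5

σ = √(126/5) ≈ 5.0200


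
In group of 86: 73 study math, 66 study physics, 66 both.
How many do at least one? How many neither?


|A∪B| = 73+66-66 = 73
Neither = 86-73 = 13

At least one: 73; Neither: 13


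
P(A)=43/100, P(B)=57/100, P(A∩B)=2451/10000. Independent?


P(A)×P(B) = 2451/10000
P(A∩B) = 2451/10000
Equal ✓ → Independent

Yes, independent


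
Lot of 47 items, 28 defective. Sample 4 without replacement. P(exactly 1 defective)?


Hypergeometric: C(28,1)×C(19,3)/C(47,4)
= 28×969/178365 = 9044/59455

P(X=1) = 9044/59455 ≈ 15.21%


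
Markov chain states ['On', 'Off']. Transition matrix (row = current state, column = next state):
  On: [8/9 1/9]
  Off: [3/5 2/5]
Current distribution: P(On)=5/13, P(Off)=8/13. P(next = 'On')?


P(next=On) = Σᵢ P(now=i)×P(i→On)
= 5/13×8/9 + 8/13×3/5
= 40/117 + 24/65 = 32/45

P = 32/45 ≈ 0.7111


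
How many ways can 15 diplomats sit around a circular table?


Circular arrangements of 15 distinct objects: fix one position to break rotational symmetry.
(n-1)! = 14! = 87178291200

87178291200


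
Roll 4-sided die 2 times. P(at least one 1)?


P(no 1)^2 = (3/4)^2 = 9/16
P(≥1) = 1 - 9/16 = 7/16

P = 7/16 ≈ 43.75%


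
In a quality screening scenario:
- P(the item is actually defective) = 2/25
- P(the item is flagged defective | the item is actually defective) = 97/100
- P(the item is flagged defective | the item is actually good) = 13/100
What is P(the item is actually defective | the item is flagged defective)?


Using Bayes' theorem:
P(A|B) = P(B|A)·P(A) / P(B)

P(the item is flagged defective) = 97/100 × 2/25 + 13/100 × 23/25
= 97/1250 + 299/2500 = 493/2500

P(the item is actually defective|the item is flagged defective) = (97/1250) / (493/2500) = 194/493

P(the item is actually defective|the item is flagged defective) = 194/493 ≈ 39.35%


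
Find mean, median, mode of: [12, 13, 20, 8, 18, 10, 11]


Sorted: [8, 10, 11, 12, 13, 18, 20]
Mean = 92/7
Median = 12
Freq: {12: 1, 13: 1, 20: 1, 8: 1, 18: 1, 10: 1, 11: 1}
Mode: No mode

Mean=92/7, Median=12, Mode=No mode


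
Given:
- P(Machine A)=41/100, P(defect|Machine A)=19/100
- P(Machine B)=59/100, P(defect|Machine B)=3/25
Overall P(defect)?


P(B) = Σ P(B|Aᵢ)×P(Aᵢ)
  19/100×41/100 = 779/10000
  3/25×59/100 = 177/2500
Sum = 1487/10000

P(defect) = 1487/10000 ≈ 14.87%


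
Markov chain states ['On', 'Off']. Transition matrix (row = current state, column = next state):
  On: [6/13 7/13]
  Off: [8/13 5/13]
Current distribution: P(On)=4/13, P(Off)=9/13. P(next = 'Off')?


P(next=Off) = Σᵢ P(now=i)×P(i→Off)
= 4/13×7/13 + 9/13×5/13
= 28/169 + 45/169 = 73/169

P = 73/169 ≈ 0.4320


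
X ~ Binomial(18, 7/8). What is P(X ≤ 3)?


P(X ≤ 3) = Σ P(X=i) for i=0..3
P(X=0) = 1/18014398509481984
P(X=1) = 63/9007199254740992
P(X=2) = 7497/18014398509481984
P(X=3) = 17493/1125899906842624
Sum = 35939/2251799813685248

P(X ≤ 3) = 35939/2251799813685248 ≈ 0.00%


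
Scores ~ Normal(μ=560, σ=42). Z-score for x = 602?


z = (x - μ)/σ = (602 - 560)/42 = 1.0

z = 1.0


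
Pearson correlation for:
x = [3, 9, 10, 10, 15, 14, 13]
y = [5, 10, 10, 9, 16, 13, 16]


n=7, Σx=74, Σy=79, Σxy=925, Σx²=880, Σy²=987
r = (7×925 - 74×79)/√((7×880 - 74²)(7×987 - 79²))
= 629/√(684×668) = 629/√456912 ≈ 629/675.9527 ≈ 0.9305

r ≈ 0.9305


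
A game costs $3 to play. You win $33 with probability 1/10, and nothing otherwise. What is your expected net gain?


E[gain] = (33-3)×1/10 + (-3)×9/10
= 3 - 27/10 = 3/10

Expected net gain = $3/10 ≈ $0.30


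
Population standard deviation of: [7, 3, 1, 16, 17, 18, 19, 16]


Mean = 97/8
  (7-97/8)²=1681/64
  (3-97/8)²=5329/64
  (1-97/8)²=7921/64
  (16-97/8)²=961/64
  (17-97/8)²=1521/64
  (18-97/8)²=2209/64
  (19-97/8)²=3025/64
  (16-97/8)²=961/64
Σ(x-μ)² = 2951/8
σ² = (2951/8)/8 = 2951/64

σ = √(2951/64) ≈ 6.7904


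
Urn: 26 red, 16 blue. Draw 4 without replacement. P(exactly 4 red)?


Hypergeometric: C(26,4)×C(16,0)/C(42,4)
= 14950×1/111930 = 115/861

P(X=4) = 115/861 ≈ 13.36%


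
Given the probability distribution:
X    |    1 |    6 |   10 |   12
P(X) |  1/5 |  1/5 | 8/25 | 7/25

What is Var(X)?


E[X] = 199/25
E[X²] = 1993/25
Var(X) = E[X²] - (E[X])² = 1993/25 - 39601/625 = 10224/625

Var(X) = 10224/625 ≈ 16.3584


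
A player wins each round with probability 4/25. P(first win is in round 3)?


Geometric: P(X=3) = (1-p)^(k-1)×p = (21/25)^2×4/25 = 1764/15625

P(X=3) = 1764/15625 ≈ 11.29%


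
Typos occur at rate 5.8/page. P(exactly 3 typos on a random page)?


Poisson(λ=5.8): P(X=3) = e^(-λ)×λ^k/k!
= e^(-5.8) × 5.8^3 / 3!
≈ 0.003027554745 × 195.112 / 6 ≈ 0.098452

P(X=3) ≈ 0.098452 ≈ 9.85%


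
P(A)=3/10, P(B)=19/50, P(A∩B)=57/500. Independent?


P(A)×P(B) = 57/500
P(A∩B) = 57/500
Equal ✓ → Independent

Yes, independent


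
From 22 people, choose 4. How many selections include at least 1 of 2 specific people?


Complement: C(22,4) - C(20,4) = 7315 - 4845 = 2470

2470


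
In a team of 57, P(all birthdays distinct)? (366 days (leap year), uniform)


P(all different) = Π(366-i)/366 for i=0..56
= (366/366)×(365/366)×...×(310/366)
= 0.010010

P ≈ 0.0100 ≈ 1.00%


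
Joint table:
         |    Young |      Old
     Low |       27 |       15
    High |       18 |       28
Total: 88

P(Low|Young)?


P(Low|Young) = 27/(27+18) = 27/45 = 3/5

P = 3/5 ≈ 60.00%


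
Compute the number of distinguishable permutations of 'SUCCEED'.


Letters: 7, freq: {'S': 1, 'U': 1, 'C': 2, 'E': 2, 'D': 1}
7!/(1!×1!×2!×2!×1!) = 5040/4 = 1260

1260


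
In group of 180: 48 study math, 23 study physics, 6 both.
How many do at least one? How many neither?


|A∪B| = 48+23-6 = 65
Neither = 180-65 = 115

At least one: 65; Neither: 115


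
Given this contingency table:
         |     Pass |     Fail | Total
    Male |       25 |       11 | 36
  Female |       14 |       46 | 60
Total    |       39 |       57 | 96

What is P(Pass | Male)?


P(Pass | Male) = 25/(25+11) = 25/36

P(Pass|Male) = 25/36 ≈ 69.44%


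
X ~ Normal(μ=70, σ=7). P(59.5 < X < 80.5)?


z₁=(59.5-70)/7=-1.5, z₂=(80.5-70)/7=1.5
P = Φ(1.5) - Φ(-1.5) = 0.933193 - 0.066807 = 0.866386 ≈ 0.8664

P(59.5 < X < 80.5) ≈ 0.8664


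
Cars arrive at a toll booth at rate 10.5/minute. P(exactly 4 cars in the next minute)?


Poisson(λ=10.5): P(X=4) = e^(-λ)×λ^k/k!
= e^(-10.5) × 10.5^4 / 4!
≈ 2.753644935e-05 × 12155.0625 / 24 ≈ 0.013946

P(X=4) ≈ 0.013946 ≈ 1.39%


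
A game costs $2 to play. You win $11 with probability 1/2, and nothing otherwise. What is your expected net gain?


E[gain] = (11-2)×1/2 + (-2)×1/2
= 9/2 - 1 = 7/2

Expected net gain = $7/2 ≈ $3.50


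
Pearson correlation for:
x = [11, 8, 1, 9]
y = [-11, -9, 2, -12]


n=4, Σx=29, Σy=-30, Σxy=-299, Σx²=267, Σy²=350
r = (4×(-299) - 29×(-30))/√((4×267 - 29²)(4×350 - (-30)²))
= -326/√(227×500) = -326/√113500 ≈ -326/336.8976 ≈ -0.9677

r ≈ -0.9677


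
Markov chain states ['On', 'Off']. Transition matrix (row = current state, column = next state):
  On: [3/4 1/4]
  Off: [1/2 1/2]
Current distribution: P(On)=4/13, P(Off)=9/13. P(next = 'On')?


P(next=On) = Σᵢ P(now=i)×P(i→On)
= 4/13×3/4 + 9/13×1/2
= 3/13 + 9/26 = 15/26

P = 15/26 ≈ 0.5769


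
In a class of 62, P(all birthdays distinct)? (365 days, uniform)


P(all different) = Π(365-i)/365 for i=0..61
= (365/365)×(364/365)×...×(304/365)
= 0.004090

P ≈ 0.0041 ≈ 0.41%


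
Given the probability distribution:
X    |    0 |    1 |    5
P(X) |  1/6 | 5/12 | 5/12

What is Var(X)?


E[X] = 5/2
E[X²] = 65/6
Var(X) = E[X²] - (E[X])² = 65/6 - 25/4 = 55/12

Var(X) = 55/12 ≈ 4.5833


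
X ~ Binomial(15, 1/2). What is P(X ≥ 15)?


P(X ≥ 15) = Σ P(X=i) for i=15..15
P(X=15) = 1/32768
Sum = 1/32768

P(X ≥ 15) = 1/32768 ≈ 0.00%


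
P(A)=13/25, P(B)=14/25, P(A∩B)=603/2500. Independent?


P(A)×P(B) = 182/625
P(A∩B) = 603/2500
Not equal → NOT independent

No, not independent


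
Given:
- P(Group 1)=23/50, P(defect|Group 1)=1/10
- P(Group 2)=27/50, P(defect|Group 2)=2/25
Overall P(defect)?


P(B) = Σ P(B|Aᵢ)×P(Aᵢ)
  1/10×23/50 = 23/500
  2/25×27/50 = 27/625
Sum = 223/2500

P(defect) = 223/2500 ≈ 8.92%


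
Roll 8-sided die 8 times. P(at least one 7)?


P(no 7)^8 = (7/8)^8 = 5764801/16777216
P(≥1) = 1 - 5764801/16777216 = 11012415/16777216

P = 11012415/16777216 ≈ 65.64%


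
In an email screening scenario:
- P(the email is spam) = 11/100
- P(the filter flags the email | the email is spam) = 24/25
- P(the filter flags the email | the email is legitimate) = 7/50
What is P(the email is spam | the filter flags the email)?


Using Bayes' theorem:
P(A|B) = P(B|A)·P(A) / P(B)

P(the filter flags the email) = 24/25 × 11/100 + 7/50 × 89/100
= 66/625 + 623/5000 = 1151/5000

P(the email is spam|the filter flags the email) = (66/625) / (1151/5000) = 528/1151

P(the email is spam|the filter flags the email) = 528/1151 ≈ 45.87%


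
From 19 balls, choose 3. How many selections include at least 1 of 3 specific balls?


Complement: C(19,3) - C(16,3) = 969 - 560 = 409

409


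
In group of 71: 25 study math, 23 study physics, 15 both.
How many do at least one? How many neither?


|A∪B| = 25+23-15 = 33
Neither = 71-33 = 38

At least one: 33; Neither: 38


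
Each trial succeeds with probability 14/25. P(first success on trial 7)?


Geometric: P(X=7) = (1-p)^(k-1)×p = (11/25)^6×14/25 = 24801854/6103515625

P(X=7) = 24801854/6103515625 ≈ 0.41%


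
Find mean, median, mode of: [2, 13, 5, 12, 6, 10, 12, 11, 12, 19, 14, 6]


Sorted: [2, 5, 6, 6, 10, 11, 12, 12, 12, 13, 14, 19]
Mean = 122/12 = 61/6
Median = 23/2
Freq: {2: 1, 13: 1, 5: 1, 12: 3, 6: 2, 10: 1, 11: 1, 19: 1, 14: 1}
Mode: [12]

Mean=61/6, Median=23/2, Mode=12


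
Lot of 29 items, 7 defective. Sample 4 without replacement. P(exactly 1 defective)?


Hypergeometric: C(7,1)×C(22,3)/C(29,4)
= 7×1540/23751 = 1540/3393

P(X=1) = 1540/3393 ≈ 45.39%


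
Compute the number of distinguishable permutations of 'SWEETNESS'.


Letters: 9, freq: {'S': 3, 'W': 1, 'E': 3, 'T': 1, 'N': 1}
9!/(3!×1!×3!×1!×1!) = 362880/36 = 10080

10080


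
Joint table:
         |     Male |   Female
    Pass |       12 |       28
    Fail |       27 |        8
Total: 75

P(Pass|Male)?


P(Pass|Male) = 12/(12+27) = 12/39 = 4/13

P = 4/13 ≈ 30.77%


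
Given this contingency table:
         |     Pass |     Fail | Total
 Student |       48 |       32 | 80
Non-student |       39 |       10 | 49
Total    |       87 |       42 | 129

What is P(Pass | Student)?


P(Pass | Student) = 48/(48+32) = 48/80 = 3/5

P(Pass|Student) = 3/5 ≈ 60.00%


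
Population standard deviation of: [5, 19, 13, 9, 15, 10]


Mean = 71/6
  (5-71/6)²=1681/36
  (19-71/6)²=1849/36
  (13-71/6)²=49/36
  (9-71/6)²=289/36
  (15-71/6)²=361/36
  (10-71/6)²=121/36
Σ(x-μ)² = 725/6
σ² = (725/6)/6 = 725/36

σ = √(725/36) ≈ 4.4876


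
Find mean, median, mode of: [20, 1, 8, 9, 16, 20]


Sorted: [1, 8, 9, 16, 20, 20]
Mean = 74/6 = 37/3
Median = 25/2
Freq: {20: 2, 1: 1, 8: 1, 9: 1, 16: 1}
Mode: [20]

Mean=37/3, Median=25/2, Mode=20


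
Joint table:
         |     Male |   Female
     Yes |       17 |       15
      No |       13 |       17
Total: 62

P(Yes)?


P(Yes) = (17+15)/62 = 32/62 = 16/31

P(Yes) = 16/31 ≈ 51.61%


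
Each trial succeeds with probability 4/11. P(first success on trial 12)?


Geometric: P(X=12) = (1-p)^(k-1)×p = (7/11)^11×4/11 = 7909306972/3138428376721

P(X=12) = 7909306972/3138428376721 ≈ 0.25%


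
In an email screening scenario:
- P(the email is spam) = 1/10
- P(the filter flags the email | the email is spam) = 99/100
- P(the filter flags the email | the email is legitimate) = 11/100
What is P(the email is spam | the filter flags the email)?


Using Bayes' theorem:
P(A|B) = P(B|A)·P(A) / P(B)

P(the filter flags the email) = 99/100 × 1/10 + 11/100 × 9/10
= 99/1000 + 99/1000 = 99/500

P(the email is spam|the filter flags the email) = (99/1000) / (99/500) = 1/2

P(the email is spam|the filter flags the email) = 1/2 ≈ 50.00%


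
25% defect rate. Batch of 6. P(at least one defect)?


P(all good) = (3/4)^6 = 729/4096
P(≥1 defect) = 3367/4096

P = 3367/4096 ≈ 82.20%


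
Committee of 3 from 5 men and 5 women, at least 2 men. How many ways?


Count by #men:
  2M,1W: C(5,2)×C(5,1)=50
  3M,0W: C(5,3)×C(5,0)=10
Total = 60

60


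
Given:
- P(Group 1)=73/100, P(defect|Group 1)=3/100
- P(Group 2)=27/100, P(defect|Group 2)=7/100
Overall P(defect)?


P(B) = Σ P(B|Aᵢ)×P(Aᵢ)
  3/100×73/100 = 219/10000
  7/100×27/100 = 189/10000
Sum = 51/1250

P(defect) = 51/1250 ≈ 4.08%


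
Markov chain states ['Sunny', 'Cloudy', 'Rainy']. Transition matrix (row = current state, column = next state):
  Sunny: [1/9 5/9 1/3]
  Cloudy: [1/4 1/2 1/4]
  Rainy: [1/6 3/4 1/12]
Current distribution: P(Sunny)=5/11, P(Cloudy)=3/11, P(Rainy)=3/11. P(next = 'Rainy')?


P(next=Rainy) = Σᵢ P(now=i)×P(i→Rainy)
= 5/11×1/3 + 3/11×1/4 + 3/11×1/12
= 5/33 + 3/44 + 1/44 = 8/33

P = 8/33 ≈ 0.2424


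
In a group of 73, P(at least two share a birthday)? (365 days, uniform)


P(all different) = Π(365-i)/365 for i=0..72
= 0.000439
P(match) = 1 - 0.000439 = 0.999561

P ≈ 0.9996 ≈ 99.96%


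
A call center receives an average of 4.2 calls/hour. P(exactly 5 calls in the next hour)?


Poisson(λ=4.2): P(X=5) = e^(-λ)×λ^k/k!
= e^(-4.2) × 4.2^5 / 5!
≈ 0.01499557682 × 1306.91232 / 120 ≈ 0.163316

P(X=5) ≈ 0.163316 ≈ 16.33%


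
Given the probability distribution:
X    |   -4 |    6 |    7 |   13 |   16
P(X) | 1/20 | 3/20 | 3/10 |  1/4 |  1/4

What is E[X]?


E[X] = Σ x·P(X=x)
= (-4)×(1/20) + (6)×(3/20) + (7)×(3/10) + (13)×(1/4) + (16)×(1/4)
= 201/20

E[X] = 201/20


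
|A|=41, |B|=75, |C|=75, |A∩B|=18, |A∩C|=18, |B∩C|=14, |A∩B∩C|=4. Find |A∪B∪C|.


|A∪B∪C| = 41+75+75-18-18-14+4 = 145

|A∪B∪C| = 145


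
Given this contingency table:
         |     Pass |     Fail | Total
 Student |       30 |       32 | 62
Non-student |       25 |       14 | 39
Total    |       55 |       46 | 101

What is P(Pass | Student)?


P(Pass | Student) = 30/(30+32) = 30/62 = 15/31

P(Pass|Student) = 15/31 ≈ 48.39%


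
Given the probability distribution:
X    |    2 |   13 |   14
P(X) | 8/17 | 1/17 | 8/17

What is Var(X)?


E[X] = 141/17
E[X²] = 1769/17
Var(X) = E[X²] - (E[X])² = 1769/17 - 19881/289 = 10192/289

Var(X) = 10192/289 ≈ 35.2664


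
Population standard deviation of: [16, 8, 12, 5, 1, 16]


Mean = 58/6 = 29/3
  (16-29/3)²=361/9
  (8-29/3)²=25/9
  (12-29/3)²=49/9
  (5-29/3)²=196/9
  (1-29/3)²=676/9
  (16-29/3)²=361/9
Σ(x-μ)² = 556/3
σ² = (556/3)/6 = 278/9

σ = √(278/9) ≈ 5.5578


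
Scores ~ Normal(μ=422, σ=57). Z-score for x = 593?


z = (x - μ)/σ = (593 - 422)/57 = 3.0

z = 3.0


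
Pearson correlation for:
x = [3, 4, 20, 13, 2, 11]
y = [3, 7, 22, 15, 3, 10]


n=6, Σx=53, Σy=60, Σxy=788, Σx²=719, Σy²=876
r = (6×788 - 53×60)/√((6×719 - 53²)(6×876 - 60²))
= 1548/√(1505×1656) = 1548/√2492280 ≈ 1548/1578.6957 ≈ 0.9806

r ≈ 0.9806


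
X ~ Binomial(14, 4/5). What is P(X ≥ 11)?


P(X ≥ 11) = Σ P(X=i) for i=11..14
P(X=11) = 1526726656/6103515625
P(X=12) = 1526726656/6103515625
P(X=13) = 939524096/6103515625
P(X=14) = 268435456/6103515625
Sum = 4261412864/6103515625

P(X ≥ 11) = 4261412864/6103515625 ≈ 69.82%


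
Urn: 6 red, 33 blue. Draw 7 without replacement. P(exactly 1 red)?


Hypergeometric: C(6,1)×C(33,6)/C(39,7)
= 6×1107568/15380937 = 201376/466089

P(X=1) = 201376/466089 ≈ 43.21%


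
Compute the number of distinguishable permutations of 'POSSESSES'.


Letters: 9, freq: {'P': 1, 'O': 1, 'S': 5, 'E': 2}
9!/(1!×1!×5!×2!) = 362880/240 = 1512

1512


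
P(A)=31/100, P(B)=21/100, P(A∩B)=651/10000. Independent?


P(A)×P(B) = 651/10000
P(A∩B) = 651/10000
Equal ✓ → Independent

Yes, independent


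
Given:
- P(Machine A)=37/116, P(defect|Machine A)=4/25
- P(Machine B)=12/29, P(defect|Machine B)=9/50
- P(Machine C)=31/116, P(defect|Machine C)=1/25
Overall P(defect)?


P(B) = Σ P(B|Aᵢ)×P(Aᵢ)
  4/25×37/116 = 37/725
  9/50×12/29 = 54/725
  1/25×31/116 = 31/2900
Sum = 79/580

P(defect) = 79/580 ≈ 13.62%


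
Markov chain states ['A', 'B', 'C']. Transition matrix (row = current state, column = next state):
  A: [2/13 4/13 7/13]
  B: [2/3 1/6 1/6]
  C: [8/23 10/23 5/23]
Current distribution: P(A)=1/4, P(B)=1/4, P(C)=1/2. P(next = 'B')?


P(next=B) = Σᵢ P(now=i)×P(i→B)
= 1/4×4/13 + 1/4×1/6 + 1/2×10/23
= 1/13 + 1/24 + 5/23 = 2411/7176

P = 2411/7176 ≈ 0.3360


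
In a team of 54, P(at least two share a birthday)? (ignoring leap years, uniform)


P(all different) = Π(365-i)/365 for i=0..53
= 0.016123
P(match) = 1 - 0.016123 = 0.983877

P ≈ 0.9839 ≈ 98.39%


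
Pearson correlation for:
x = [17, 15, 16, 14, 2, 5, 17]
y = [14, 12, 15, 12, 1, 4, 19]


n=7, Σx=86, Σy=77, Σxy=1171, Σx²=1284, Σy²=1087
r = (7×1171 - 86×77)/√((7×1284 - 86²)(7×1087 - 77²))
= 1575/√(1592×1680) = 1575/√2674560 ≈ 1575/1635.4082 ≈ 0.9631

r ≈ 0.9631


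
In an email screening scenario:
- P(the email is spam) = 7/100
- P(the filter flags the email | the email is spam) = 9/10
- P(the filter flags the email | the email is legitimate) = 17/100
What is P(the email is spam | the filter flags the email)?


Using Bayes' theorem:
P(A|B) = P(B|A)·P(A) / P(B)

P(the filter flags the email) = 9/10 × 7/100 + 17/100 × 93/100
= 63/1000 + 1581/10000 = 2211/10000

P(the email is spam|the filter flags the email) = (63/1000) / (2211/10000) = 210/737

P(the email is spam|the filter flags the email) = 210/737 ≈ 28.49%


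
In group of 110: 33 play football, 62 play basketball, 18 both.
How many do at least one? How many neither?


|A∪B| = 33+62-18 = 77
Neither = 110-77 = 33

At least one: 77; Neither: 33


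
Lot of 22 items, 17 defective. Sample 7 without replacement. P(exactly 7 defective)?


Hypergeometric: C(17,7)×C(5,0)/C(22,7)
= 19448×1/170544 = 13/114

P(X=7) = 13/114 ≈ 11.40%


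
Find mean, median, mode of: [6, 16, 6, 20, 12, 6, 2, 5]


Sorted: [2, 5, 6, 6, 6, 12, 16, 20]
Mean = 73/8
Median = 6
Freq: {6: 3, 16: 1, 20: 1, 12: 1, 2: 1, 5: 1}
Mode: [6]

Mean=73/8, Median=6, Mode=6


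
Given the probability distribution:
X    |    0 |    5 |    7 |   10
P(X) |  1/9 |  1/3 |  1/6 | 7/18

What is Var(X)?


E[X] = 121/18
E[X²] = 997/18
Var(X) = E[X²] - (E[X])² = 997/18 - 14641/324 = 3305/324

Var(X) = 3305/324 ≈ 10.2006


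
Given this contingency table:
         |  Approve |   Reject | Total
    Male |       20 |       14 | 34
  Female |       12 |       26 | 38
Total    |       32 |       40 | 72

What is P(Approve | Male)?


P(Approve | Male) = 20/(20+14) = 20/34 = 10/17

P(Approve|Male) = 10/17 ≈ 58.82%


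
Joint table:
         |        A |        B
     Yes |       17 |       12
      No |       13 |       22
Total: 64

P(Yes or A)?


P(Yes∨A) = P(Yes) + P(A) - P(Yes∧A)
= (29 + 30 - 17)/64 = 42/64 = 21/32

P = 21/32 ≈ 65.62%


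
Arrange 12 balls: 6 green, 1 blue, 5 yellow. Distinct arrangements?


12!/(6!×1!×5!) = 5544

5544


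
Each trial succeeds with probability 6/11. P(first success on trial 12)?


Geometric: P(X=12) = (1-p)^(k-1)×p = (5/11)^11×6/11 = 292968750/3138428376721

P(X=12) = 292968750/3138428376721 ≈ 0.01%


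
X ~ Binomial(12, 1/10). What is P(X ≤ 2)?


P(X ≤ 2) = Σ P(X=i) for i=0..2
P(X=0) = 282429536481/1000000000000
P(X=1) = 94143178827/250000000000
P(X=2) = 115063885233/500000000000
Sum = 177826004451/200000000000

P(X ≤ 2) = 177826004451/200000000000 ≈ 88.91%


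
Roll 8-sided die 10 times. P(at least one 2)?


P(no 2)^10 = (7/8)^10 = 282475249/1073741824
P(≥1) = 1 - 282475249/1073741824 = 791266575/1073741824

P = 791266575/1073741824 ≈ 73.69%


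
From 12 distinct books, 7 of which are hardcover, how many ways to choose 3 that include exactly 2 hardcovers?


Choose 2 of the 7 hardcovers and 1 of the other 5 books:
C(7,2)×C(5,1) = 21×5 = 105

105


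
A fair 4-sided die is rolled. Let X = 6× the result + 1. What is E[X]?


E[die] = (1+4)/2 = 5/2
E[X] = 6×5/2 + 1 = 16

E[X] = 16


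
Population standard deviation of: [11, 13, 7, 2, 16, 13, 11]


Mean = 73/7
  (11-73/7)²=16/49
  (13-73/7)²=324/49
  (7-73/7)²=576/49
  (2-73/7)²=3481/49
  (16-73/7)²=1521/49
  (13-73/7)²=324/49
  (11-73/7)²=16/49
Σ(x-μ)² = 894/7
σ² = (894/7)/7 = 894/49

σ = √(894/49) ≈ 4.2714


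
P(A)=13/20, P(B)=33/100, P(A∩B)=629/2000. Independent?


P(A)×P(B) = 429/2000
P(A∩B) = 629/2000
Not equal → NOT independent

No, not independent


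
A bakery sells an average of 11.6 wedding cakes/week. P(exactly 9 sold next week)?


Poisson(λ=11.6): P(X=9) = e^(-λ)×λ^k/k!
= e^(-11.6) × 11.6^9 / 9!
≈ 9.166087736e-06 × 3802961274.7 / 362880 ≈ 0.096060

P(X=9) ≈ 0.096060 ≈ 9.61%


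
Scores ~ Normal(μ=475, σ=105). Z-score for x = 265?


z = (x - μ)/σ = (265 - 475)/105 = -2.0

z = -2.0


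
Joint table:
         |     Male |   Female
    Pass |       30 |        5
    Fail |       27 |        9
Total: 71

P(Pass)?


P(Pass) = (30+5)/71 = 35/71

P(Pass) = 35/71 ≈ 49.30%


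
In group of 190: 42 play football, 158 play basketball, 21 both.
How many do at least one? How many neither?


|A∪B| = 42+158-21 = 179
Neither = 190-179 = 11

At least one: 179; Neither: 11


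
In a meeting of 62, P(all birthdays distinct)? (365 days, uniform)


P(all different) = Π(365-i)/365 for i=0..61
= (365/365)×(364/365)×...×(304/365)
= 0.004090

P ≈ 0.0041 ≈ 0.41%


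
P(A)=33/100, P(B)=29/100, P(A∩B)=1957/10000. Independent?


P(A)×P(B) = 957/10000
P(A∩B) = 1957/10000
Not equal → NOT independent

No, not independent


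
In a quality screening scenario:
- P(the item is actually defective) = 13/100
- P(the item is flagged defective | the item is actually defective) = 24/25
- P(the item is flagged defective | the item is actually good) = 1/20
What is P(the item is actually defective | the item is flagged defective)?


Using Bayes' theorem:
P(A|B) = P(B|A)·P(A) / P(B)

P(the item is flagged defective) = 24/25 × 13/100 + 1/20 × 87/100
= 78/625 + 87/2000 = 1683/10000

P(the item is actually defective|the item is flagged defective) = (78/625) / (1683/10000) = 416/561

P(the item is actually defective|the item is flagged defective) = 416/561 ≈ 74.15%


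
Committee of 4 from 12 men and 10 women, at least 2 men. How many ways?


Count by #men:
  2M,2W: C(12,2)×C(10,2)=2970
  3M,1W: C(12,3)×C(10,1)=2200
  4M,0W: C(12,4)×C(10,0)=495
Total = 5665

5665


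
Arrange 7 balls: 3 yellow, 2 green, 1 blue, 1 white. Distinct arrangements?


7!/(3!×2!×1!×1!) = 420

420


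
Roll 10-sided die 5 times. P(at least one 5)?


P(no 5)^5 = (9/10)^5 = 59049/100000
P(≥1) = 1 - 59049/100000 = 40951/100000

P = 40951/100000 ≈ 40.95%


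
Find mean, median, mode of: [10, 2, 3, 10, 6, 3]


Sorted: [2, 3, 3, 6, 10, 10]
Mean = 34/6 = 17/3
Median = 9/2
Freq: {10: 2, 2: 1, 3: 2, 6: 1}
Mode: [3, 10]

Mean=17/3, Median=9/2, Mode=[3, 10]


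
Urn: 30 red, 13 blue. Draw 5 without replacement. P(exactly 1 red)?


Hypergeometric: C(30,1)×C(13,4)/C(43,5)
= 30×715/962598 = 275/12341

P(X=1) = 275/12341 ≈ 2.23%


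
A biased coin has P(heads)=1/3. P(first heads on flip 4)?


Geometric: P(X=4) = (1-p)^(k-1)×p = (2/3)^3×1/3 = 8/81

P(X=4) = 8/81 ≈ 9.88%


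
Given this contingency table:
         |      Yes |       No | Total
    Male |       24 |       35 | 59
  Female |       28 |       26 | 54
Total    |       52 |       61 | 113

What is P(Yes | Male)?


P(Yes | Male) = 24/(24+35) = 24/59

P(Yes|Male) = 24/59 ≈ 40.68%


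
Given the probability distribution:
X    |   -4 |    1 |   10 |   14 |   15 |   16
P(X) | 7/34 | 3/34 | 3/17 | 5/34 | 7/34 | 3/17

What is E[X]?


E[X] = Σ x·P(X=x)
= (-4)×(7/34) + (1)×(3/34) + (10)×(3/17) + (14)×(5/34) + (15)×(7/34) + (16)×(3/17)
= 9

E[X] = 9


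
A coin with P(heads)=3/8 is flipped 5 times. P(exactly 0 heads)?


Binomial: P(X=0) = C(5,0)×p^0×(1-p)^5
= 1 × 1 × 3125/32768 = 3125/32768

P(X=0) = 3125/32768 ≈ 9.54%


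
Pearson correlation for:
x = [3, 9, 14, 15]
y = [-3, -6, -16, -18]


n=4, Σx=41, Σy=-43, Σxy=-557, Σx²=511, Σy²=625
r = (4×(-557) - 41×(-43))/√((4×511 - 41²)(4×625 - (-43)²))
= -465/√(363×651) = -465/√236313 ≈ -465/486.1204 ≈ -0.9566

r ≈ -0.9566


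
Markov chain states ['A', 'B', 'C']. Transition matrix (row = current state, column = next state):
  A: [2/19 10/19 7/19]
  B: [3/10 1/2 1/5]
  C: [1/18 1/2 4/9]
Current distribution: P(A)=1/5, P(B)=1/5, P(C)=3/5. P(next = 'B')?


P(next=B) = Σᵢ P(now=i)×P(i→B)
= 1/5×10/19 + 1/5×1/2 + 3/5×1/2
= 2/19 + 1/10 + 3/10 = 48/95

P = 48/95 ≈ 0.5053


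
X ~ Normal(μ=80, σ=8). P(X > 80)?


z = (80-80)/8 = 0.0
P(X > 80) = 1 - P(Z ≤ 0.0) = 1 - 0.5000 = 0.5000

P(X > 80) ≈ 0.5000


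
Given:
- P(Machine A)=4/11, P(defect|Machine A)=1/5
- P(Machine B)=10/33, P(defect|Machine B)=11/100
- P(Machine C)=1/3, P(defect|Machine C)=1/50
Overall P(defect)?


P(B) = Σ P(B|Aᵢ)×P(Aᵢ)
  1/5×4/11 = 4/55
  11/100×10/33 = 1/30
  1/50×1/3 = 1/150
Sum = 31/275

P(defect) = 31/275 ≈ 11.27%


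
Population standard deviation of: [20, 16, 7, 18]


Mean = 61/4
  (20-61/4)²=361/16
  (16-61/4)²=9/16
  (7-61/4)²=1089/16
  (18-61/4)²=121/16
Σ(x-μ)² = 395/4
σ² = (395/4)/4 = 395/16

σ = √(395/16) ≈ 4.9687


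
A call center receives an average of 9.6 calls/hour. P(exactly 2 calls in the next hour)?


Poisson(λ=9.6): P(X=2) = e^(-λ)×λ^k/k!
= e^(-9.6) × 9.6^2 / 2!
≈ 6.772873649e-05 × 92.16 / 2 ≈ 0.003121

P(X=2) ≈ 0.003121 ≈ 0.31%


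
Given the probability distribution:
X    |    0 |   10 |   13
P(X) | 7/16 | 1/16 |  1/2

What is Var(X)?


E[X] = 57/8
E[X²] = 363/4
Var(X) = E[X²] - (E[X])² = 363/4 - 3249/64 = 2559/64

Var(X) = 2559/64 ≈ 39.9844


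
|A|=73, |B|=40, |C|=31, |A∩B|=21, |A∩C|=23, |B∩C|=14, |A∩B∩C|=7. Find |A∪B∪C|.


|A∪B∪C| = 73+40+31-21-23-14+7 = 93

|A∪B∪C| = 93


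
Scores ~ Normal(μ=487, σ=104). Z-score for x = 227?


z = (x - μ)/σ = (227 - 487)/104 = -2.5

z = -2.5


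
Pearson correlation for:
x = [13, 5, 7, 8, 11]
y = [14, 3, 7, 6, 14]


n=5, Σx=44, Σy=44, Σxy=448, Σx²=428, Σy²=486
r = (5×448 - 44×44)/√((5×428 - 44²)(5×486 - 44²))
= 304/√(204×494) = 304/√100776 ≈ 304/317.4524 ≈ 0.9576

r ≈ 0.9576


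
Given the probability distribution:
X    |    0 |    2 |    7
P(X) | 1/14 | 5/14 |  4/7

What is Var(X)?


E[X] = 33/7
E[X²] = 206/7
Var(X) = E[X²] - (E[X])² = 206/7 - 1089/49 = 353/49

Var(X) = 353/49 ≈ 7.2041


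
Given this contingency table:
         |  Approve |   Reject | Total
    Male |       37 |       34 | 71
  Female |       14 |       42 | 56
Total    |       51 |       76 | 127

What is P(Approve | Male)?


P(Approve | Male) = 37/(37+34) = 37/71

P(Approve|Male) = 37/71 ≈ 52.11%


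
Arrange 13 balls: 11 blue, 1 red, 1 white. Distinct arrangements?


13!/(11!×1!×1!) = 156

156


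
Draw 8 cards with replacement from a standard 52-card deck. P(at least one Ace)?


P(not a Ace) = 48/52 = 12/13
P(none in 8 draws) = (12/13)^8 = 429981696/815730721
P(≥1 Ace) = 1 - 429981696/815730721 = 385749025/815730721

P = 385749025/815730721 ≈ 47.29%


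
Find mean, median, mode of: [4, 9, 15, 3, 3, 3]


Sorted: [3, 3, 3, 4, 9, 15]
Mean = 37/6
Median = 7/2
Freq: {4: 1, 9: 1, 15: 1, 3: 3}
Mode: [3]

Mean=37/6, Median=7/2, Mode=3


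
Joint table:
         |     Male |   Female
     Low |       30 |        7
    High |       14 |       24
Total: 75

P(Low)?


P(Low) = (30+7)/75 = 37/75

P(Low) = 37/75 ≈ 49.33%


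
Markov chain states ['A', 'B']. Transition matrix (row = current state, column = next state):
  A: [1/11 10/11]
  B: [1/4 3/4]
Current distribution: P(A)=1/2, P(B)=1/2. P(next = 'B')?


P(next=B) = Σᵢ P(now=i)×P(i→B)
= 1/2×10/11 + 1/2×3/4
= 5/11 + 3/8 = 73/88

P = 73/88 ≈ 0.8295


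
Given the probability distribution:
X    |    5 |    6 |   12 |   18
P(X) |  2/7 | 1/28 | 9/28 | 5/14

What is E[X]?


E[X] = Σ x·P(X=x)
= (5)×(2/7) + (6)×(1/28) + (12)×(9/28) + (18)×(5/14)
= 167/14

E[X] = 167/14


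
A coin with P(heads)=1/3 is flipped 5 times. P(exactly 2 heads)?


Binomial: P(X=2) = C(5,2)×p^2×(1-p)^3
= 10 × 1/9 × 8/27 = 80/243

P(X=2) = 80/243 ≈ 32.92%


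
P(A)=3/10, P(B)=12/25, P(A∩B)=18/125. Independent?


P(A)×P(B) = 18/125
P(A∩B) = 18/125
Equal ✓ → Independent

Yes, independent


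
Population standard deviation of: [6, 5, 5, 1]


Mean = 17/4
  (6-17/4)²=49/16
  (5-17/4)²=9/16
  (5-17/4)²=9/16
  (1-17/4)²=169/16
Σ(x-μ)² = 59/4
σ² = (59/4)/4 = 59/16

σ = √(59/16) ≈ 1.9203


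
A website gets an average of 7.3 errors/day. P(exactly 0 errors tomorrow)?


Poisson(λ=7.3): P(X=0) = e^(-λ)×λ^k/k!
= e^(-7.3) × 7.3^0 / 0!
≈ 0.0006755387752 × 1 / 1 ≈ 0.000676

P(X=0) ≈ 0.000676 ≈ 0.07%


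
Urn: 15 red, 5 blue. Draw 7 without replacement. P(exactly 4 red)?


Hypergeometric: C(15,4)×C(5,3)/C(20,7)
= 1365×10/77520 = 455/2584

P(X=4) = 455/2584 ≈ 17.61%


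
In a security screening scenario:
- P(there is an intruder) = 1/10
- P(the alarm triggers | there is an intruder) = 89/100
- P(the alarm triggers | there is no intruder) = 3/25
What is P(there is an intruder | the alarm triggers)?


Using Bayes' theorem:
P(A|B) = P(B|A)·P(A) / P(B)

P(the alarm triggers) = 89/100 × 1/10 + 3/25 × 9/10
= 89/1000 + 27/250 = 197/1000

P(there is an intruder|the alarm triggers) = (89/1000) / (197/1000) = 89/197

P(there is an intruder|the alarm triggers) = 89/197 ≈ 45.18%


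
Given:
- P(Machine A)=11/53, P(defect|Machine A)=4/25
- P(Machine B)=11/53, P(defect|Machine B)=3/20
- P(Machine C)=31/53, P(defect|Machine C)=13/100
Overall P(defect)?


P(B) = Σ P(B|Aᵢ)×P(Aᵢ)
  4/25×11/53 = 44/1325
  3/20×11/53 = 33/1060
  13/100×31/53 = 403/5300
Sum = 186/1325

P(defect) = 186/1325 ≈ 14.04%


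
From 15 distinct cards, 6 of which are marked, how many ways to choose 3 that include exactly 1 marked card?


Choose 1 of the 6 marked cards and 2 of the other 9 cards:
C(6,1)×C(9,2) = 6×36 = 216

216


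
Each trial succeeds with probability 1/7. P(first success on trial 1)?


Geometric: P(X=1) = (1-p)^(k-1)×p = (6/7)^0×1/7 = 1/7

P(X=1) = 1/7 ≈ 14.29%


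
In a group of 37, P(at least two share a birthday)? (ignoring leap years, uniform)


P(all different) = Π(365-i)/365 for i=0..36
= 0.151266
P(match) = 1 - 0.151266 = 0.848734

P ≈ 0.8487 ≈ 84.87%


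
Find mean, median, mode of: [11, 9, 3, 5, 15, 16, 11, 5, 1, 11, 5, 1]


Sorted: [1, 1, 3, 5, 5, 5, 9, 11, 11, 11, 15, 16]
Mean = 93/12 = 31/4
Median = 7
Freq: {11: 3, 9: 1, 3: 1, 5: 3, 15: 1, 16: 1, 1: 2}
Mode: [5, 11]

Mean=31/4, Median=7, Mode=[5, 11]


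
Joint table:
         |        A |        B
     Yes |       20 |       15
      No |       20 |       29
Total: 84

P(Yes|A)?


P(Yes|A) = 20/(20+20) = 20/40 = 1/2

P = 1/2 ≈ 50.00%


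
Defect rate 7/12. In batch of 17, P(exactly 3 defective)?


Binomial: P(X=3) = C(17,3)×p^3×(1-p)^14
= 680 × 343/1728 × 6103515625/1283918464548864 = 177947998046875/277326388342554624

P(X=3) = 177947998046875/277326388342554624 ≈ 0.06%


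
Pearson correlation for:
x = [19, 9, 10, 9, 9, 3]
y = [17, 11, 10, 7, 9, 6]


n=6, Σx=59, Σy=60, Σxy=684, Σx²=713, Σy²=676
r = (6×684 - 59×60)/√((6×713 - 59²)(6×676 - 60²))
= 564/√(797×456) = 564/√363432 ≈ 564/602.8532 ≈ 0.9356

r ≈ 0.9356


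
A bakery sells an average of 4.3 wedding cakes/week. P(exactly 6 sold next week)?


Poisson(λ=4.3): P(X=6) = e^(-λ)×λ^k/k!
= e^(-4.3) × 4.3^6 / 6!
≈ 0.01356855901 × 6321.363049 / 720 ≈ 0.119127

P(X=6) ≈ 0.119127 ≈ 11.91%


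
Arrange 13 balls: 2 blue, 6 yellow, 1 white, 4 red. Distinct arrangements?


13!/(2!×6!×1!×4!) = 180180

180180


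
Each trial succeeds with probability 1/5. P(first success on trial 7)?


Geometric: P(X=7) = (1-p)^(k-1)×p = (4/5)^6×1/5 = 4096/78125

P(X=7) = 4096/78125 ≈ 5.24%


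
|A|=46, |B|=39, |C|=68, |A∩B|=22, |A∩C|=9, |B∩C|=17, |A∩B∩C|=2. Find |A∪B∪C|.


|A∪B∪C| = 46+39+68-22-9-17+2 = 107

|A∪B∪C| = 107


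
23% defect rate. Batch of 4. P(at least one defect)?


P(all good) = (77/100)^4 = 35153041/100000000
P(≥1 defect) = 64846959/100000000

P = 64846959/100000000 ≈ 64.85%


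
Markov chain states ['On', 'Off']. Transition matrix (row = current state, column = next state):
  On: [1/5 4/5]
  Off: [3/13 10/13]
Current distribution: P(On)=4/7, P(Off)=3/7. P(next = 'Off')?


P(next=Off) = Σᵢ P(now=i)×P(i→Off)
= 4/7×4/5 + 3/7×10/13
= 16/35 + 30/91 = 358/455

P = 358/455 ≈ 0.7868


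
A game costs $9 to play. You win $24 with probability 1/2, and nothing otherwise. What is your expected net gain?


E[gain] = (24-9)×1/2 + (-9)×1/2
= 15/2 - 9/2 = 3

Expected net gain = $3 ≈ $3.00


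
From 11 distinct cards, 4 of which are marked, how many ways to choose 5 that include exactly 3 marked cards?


Choose 3 of the 4 marked cards and 2 of the other 7 cards:
C(4,3)×C(7,2) = 4×21 = 84

84


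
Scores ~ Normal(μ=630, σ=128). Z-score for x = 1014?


z = (x - μ)/σ = (1014 - 630)/128 = 3.0

z = 3.0


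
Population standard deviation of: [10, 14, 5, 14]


Mean = 43/4
  (10-43/4)²=9/16
  (14-43/4)²=169/16
  (5-43/4)²=529/16
  (14-43/4)²=169/16
Σ(x-μ)² = 219/4
σ² = (219/4)/4 = 219/16

σ = √(219/16) ≈ 3.6997


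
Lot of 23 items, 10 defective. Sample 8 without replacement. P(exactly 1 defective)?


Hypergeometric: C(10,1)×C(13,7)/C(23,8)
= 10×1716/490314 = 260/7429

P(X=1) = 260/7429 ≈ 3.50%


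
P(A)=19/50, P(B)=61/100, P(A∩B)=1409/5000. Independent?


P(A)×P(B) = 1159/5000
P(A∩B) = 1409/5000
Not equal → NOT independent

No, not independent


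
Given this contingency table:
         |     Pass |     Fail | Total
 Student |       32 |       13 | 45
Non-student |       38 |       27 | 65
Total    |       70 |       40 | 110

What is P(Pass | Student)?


P(Pass | Student) = 32/(32+13) = 32/45

P(Pass|Student) = 32/45 ≈ 71.11%


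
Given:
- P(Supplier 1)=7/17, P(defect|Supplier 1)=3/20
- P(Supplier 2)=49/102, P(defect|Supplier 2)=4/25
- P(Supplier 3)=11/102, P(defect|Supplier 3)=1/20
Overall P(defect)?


P(B) = Σ P(B|Aᵢ)×P(Aᵢ)
  3/20×7/17 = 21/340
  4/25×49/102 = 98/1275
  1/20×11/102 = 11/2040
Sum = 1469/10200

P(defect) = 1469/10200 ≈ 14.40%
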